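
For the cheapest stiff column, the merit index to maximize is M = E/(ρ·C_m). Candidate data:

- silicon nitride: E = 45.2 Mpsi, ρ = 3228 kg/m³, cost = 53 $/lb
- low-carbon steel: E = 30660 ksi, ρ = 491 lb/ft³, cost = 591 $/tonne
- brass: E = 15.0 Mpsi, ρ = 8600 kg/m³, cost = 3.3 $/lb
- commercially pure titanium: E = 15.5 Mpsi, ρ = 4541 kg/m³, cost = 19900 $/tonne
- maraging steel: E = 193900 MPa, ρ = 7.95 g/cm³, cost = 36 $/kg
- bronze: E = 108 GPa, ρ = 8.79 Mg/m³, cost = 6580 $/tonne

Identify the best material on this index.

low-carbon steel

In SI units:
  silicon nitride: E = 311.6 GPa, ρ = 3228 kg/m³, cost = 116.8 $/kg
  low-carbon steel: E = 211.4 GPa, ρ = 7865 kg/m³, cost = 0.5910 $/kg
  brass: E = 103.4 GPa, ρ = 8600 kg/m³, cost = 7.275 $/kg
  commercially pure titanium: E = 106.9 GPa, ρ = 4541 kg/m³, cost = 19.90 $/kg
  maraging steel: E = 193.9 GPa, ρ = 7950 kg/m³, cost = 36.00 $/kg
  bronze: E = 108.0 GPa, ρ = 8790 kg/m³, cost = 6.580 $/kg
  low-carbon steel: M = 45.5 MN·m per $
  bronze: M = 1.87 MN·m per $
  brass: M = 1.65 MN·m per $
  commercially pure titanium: M = 1.18 MN·m per $
  silicon nitride: M = 0.826 MN·m per $
  maraging steel: M = 0.677 MN·m per $
Low-carbon steel ranks first.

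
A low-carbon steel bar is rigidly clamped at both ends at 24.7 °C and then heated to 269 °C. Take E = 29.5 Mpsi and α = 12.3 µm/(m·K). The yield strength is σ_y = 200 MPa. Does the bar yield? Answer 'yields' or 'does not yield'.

E = 29.5 Mpsi = 203.4 GPa.
ΔT = 244.3 K. Constrained thermal stress σ = E·α·ΔT = 203.4×10³ MPa × 12.3×10⁻⁶ × 244.3 = 611 MPa (compressive).
Compare to σ_y = 200 MPa: σ ≥ σ_y, so it yields.

yields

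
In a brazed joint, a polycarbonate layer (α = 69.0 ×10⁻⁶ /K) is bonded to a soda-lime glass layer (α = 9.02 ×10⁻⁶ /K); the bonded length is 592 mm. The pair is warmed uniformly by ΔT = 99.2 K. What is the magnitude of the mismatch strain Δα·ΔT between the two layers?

5.95×10⁻³

Δα = |69.0 − 9.02|×10⁻⁶/K = 60.0×10⁻⁶/K.
Mismatch strain = Δα·ΔT = 60.0×10⁻⁶ × 99.2 = 5.95×10⁻³.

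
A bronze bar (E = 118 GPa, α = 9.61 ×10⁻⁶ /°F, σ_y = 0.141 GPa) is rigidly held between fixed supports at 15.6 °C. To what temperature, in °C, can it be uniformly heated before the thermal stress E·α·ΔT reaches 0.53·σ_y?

52.2 °C

α = 9.61×10⁻⁶/°F × 9/5 = 17.3×10⁻⁶/K.
σ_y = 0.141 GPa = 141.0 MPa.
E·α·ΔT = 74.73 MPa ⇒ ΔT = 74.73 / (118.0×10³ × 17.3×10⁻⁶) = 36.61 K.
T = 15.6 + 36.61 = 52.21 °C.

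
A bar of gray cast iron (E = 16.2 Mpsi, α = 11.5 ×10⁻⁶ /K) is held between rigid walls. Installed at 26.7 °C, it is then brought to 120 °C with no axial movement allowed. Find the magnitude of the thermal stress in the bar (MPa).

E = 16.2 Mpsi = 111.7 GPa.
ΔT = 93.30 K. Constrained thermal stress σ = E·α·ΔT = 111.7×10³ MPa × 11.5×10⁻⁶ × 93.30 = 120 MPa (compressive).

120 MPa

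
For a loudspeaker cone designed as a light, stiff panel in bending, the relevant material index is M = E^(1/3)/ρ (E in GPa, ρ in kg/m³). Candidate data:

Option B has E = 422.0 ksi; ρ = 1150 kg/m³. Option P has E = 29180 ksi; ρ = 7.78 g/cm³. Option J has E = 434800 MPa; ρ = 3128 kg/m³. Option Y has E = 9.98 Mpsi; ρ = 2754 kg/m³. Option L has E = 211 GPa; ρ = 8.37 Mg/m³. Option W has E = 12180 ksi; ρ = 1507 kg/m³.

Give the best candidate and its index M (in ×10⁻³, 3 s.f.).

option W, M = 2.91×10⁻³

Normalizing units and computing the index:
  option B: E = 2.910 GPa, ρ = 1150 kg/m³
  option P: E = 201.2 GPa, ρ = 7780 kg/m³
  option J: E = 434.8 GPa, ρ = 3128 kg/m³
  option Y: E = 68.81 GPa, ρ = 2754 kg/m³
  option L: E = 211.0 GPa, ρ = 8370 kg/m³
  option W: E = 83.98 GPa, ρ = 1507 kg/m³
  option W: M = 2.91×10⁻³
  option J: M = 2.42×10⁻³
  option Y: M = 1.49×10⁻³
  option B: M = 1.24×10⁻³
  option P: M = 0.753×10⁻³
  option L: M = 0.711×10⁻³
Option W has the largest M.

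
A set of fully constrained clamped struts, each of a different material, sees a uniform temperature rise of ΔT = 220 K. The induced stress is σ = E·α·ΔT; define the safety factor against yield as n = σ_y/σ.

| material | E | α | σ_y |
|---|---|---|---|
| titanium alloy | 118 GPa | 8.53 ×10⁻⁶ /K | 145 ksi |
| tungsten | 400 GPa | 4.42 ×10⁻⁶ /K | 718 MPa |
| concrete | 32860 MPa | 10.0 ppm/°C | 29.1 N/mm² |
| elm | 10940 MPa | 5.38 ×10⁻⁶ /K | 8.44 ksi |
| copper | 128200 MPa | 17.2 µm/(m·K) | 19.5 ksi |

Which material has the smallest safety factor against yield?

In consistent units (E in GPa, α in ×10⁻⁶/K, σ_y in MPa):
  titanium alloy: E = 118.0, α = 8.53, σ_y = 999.7 → σ = 221 MPa, n = 4.51
  tungsten: E = 400.0, α = 4.42, σ_y = 718.0 → σ = 389 MPa, n = 1.85
  concrete: E = 32.86, α = 10.0, σ_y = 29.10 → σ = 72.3 MPa, n = 0.403
  elm: E = 10.94, α = 5.38, σ_y = 58.19 → σ = 12.9 MPa, n = 4.49
  copper: E = 128.2, α = 17.2, σ_y = 134.4 → σ = 485 MPa, n = 0.277
The minimum is copper at n = 0.277.

copper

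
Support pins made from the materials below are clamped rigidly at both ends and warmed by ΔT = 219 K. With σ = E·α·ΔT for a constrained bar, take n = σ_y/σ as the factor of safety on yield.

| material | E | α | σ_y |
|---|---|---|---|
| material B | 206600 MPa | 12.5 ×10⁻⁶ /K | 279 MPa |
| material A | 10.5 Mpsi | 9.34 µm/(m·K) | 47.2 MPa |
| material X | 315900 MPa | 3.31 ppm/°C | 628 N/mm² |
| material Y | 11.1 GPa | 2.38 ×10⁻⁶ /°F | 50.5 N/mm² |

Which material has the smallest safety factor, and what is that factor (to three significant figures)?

material A, n = 0.319

With everything in SI (GPa, ×10⁻⁶/K, MPa):
  material B: E = 206.6, α = 12.5, σ_y = 279.0 → σ = 566 MPa, n = 0.493
  material A: E = 72.39, α = 9.34, σ_y = 47.20 → σ = 148 MPa, n = 0.319
  material X: E = 315.9, α = 3.31, σ_y = 628.0 → σ = 229 MPa, n = 2.74
  material Y: E = 11.10, α = 4.28, σ_y = 50.50 → σ = 10.4 MPa, n = 4.85
Material A has the lowest safety factor, n = 0.319.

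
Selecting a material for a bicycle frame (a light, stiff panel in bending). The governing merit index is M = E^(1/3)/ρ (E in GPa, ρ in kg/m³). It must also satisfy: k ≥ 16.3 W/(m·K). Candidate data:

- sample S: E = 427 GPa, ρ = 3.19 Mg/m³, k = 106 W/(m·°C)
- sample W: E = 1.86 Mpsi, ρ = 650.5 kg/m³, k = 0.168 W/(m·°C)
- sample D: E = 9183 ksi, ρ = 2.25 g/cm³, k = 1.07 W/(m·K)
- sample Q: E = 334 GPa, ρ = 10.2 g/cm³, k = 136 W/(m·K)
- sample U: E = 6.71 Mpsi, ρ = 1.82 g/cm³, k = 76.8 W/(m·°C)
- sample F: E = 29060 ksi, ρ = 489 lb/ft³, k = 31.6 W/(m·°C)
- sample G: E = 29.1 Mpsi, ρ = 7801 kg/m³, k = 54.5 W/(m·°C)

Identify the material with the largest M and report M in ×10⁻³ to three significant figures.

sample S, M = 2.36×10⁻³

Screen on constraints: k ≥ 16.3 W/(m·K). Survivors: sample S, sample Q, sample U, sample F, sample G.
After converting to SI:
  sample S: E = 427.0 GPa, ρ = 3190 kg/m³
  sample Q: E = 334.0 GPa, ρ = 10200 kg/m³
  sample U: E = 46.26 GPa, ρ = 1820 kg/m³
  sample F: E = 200.4 GPa, ρ = 7833 kg/m³
  sample G: E = 200.6 GPa, ρ = 7801 kg/m³
  sample S: M = 2.36×10⁻³
  sample U: M = 1.97×10⁻³
  sample G: M = 0.750×10⁻³
  sample F: M = 0.747×10⁻³
  sample Q: M = 0.680×10⁻³
Highest index: sample S.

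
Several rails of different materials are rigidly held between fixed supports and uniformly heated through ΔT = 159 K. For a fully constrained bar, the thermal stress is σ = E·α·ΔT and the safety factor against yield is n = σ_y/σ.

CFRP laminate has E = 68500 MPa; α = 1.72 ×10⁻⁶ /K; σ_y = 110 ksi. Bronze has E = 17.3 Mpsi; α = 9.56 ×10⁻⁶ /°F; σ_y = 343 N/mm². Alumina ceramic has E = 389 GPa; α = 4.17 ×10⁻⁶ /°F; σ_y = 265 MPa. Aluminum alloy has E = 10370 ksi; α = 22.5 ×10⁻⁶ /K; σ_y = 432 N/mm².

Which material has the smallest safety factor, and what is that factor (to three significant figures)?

In consistent units (E in GPa, α in ×10⁻⁶/K, σ_y in MPa):
  CFRP laminate: E = 68.50, α = 1.72, σ_y = 758.4 → σ = 18.7 MPa, n = 40.5
  bronze: E = 119.3, α = 17.2, σ_y = 343.0 → σ = 326 MPa, n = 1.05
  alumina ceramic: E = 389.0, α = 7.51, σ_y = 265.0 → σ = 464 MPa, n = 0.571
  aluminum alloy: E = 71.50, α = 22.5, σ_y = 432.0 → σ = 256 MPa, n = 1.69
Alumina ceramic has the lowest safety factor, n = 0.571.

alumina ceramic, n = 0.571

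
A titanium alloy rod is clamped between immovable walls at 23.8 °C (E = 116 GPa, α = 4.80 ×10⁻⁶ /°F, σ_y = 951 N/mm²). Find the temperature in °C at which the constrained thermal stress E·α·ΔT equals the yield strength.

973 °C

α = 4.80×10⁻⁶/°F × 9/5 = 8.64×10⁻⁶/K.
σ_y = 951 N/mm² = 951.0 MPa.
E·α·ΔT = 951.0 MPa ⇒ ΔT = 951.0 / (116.0×10³ × 8.64×10⁻⁶) = 948.9 K.
T = 23.8 + 948.9 = 972.7 °C.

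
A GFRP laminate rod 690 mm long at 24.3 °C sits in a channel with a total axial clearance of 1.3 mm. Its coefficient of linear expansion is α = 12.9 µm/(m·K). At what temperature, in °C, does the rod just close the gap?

α·L₀·ΔT = 1.3 mm ⇒ ΔT = 1.3 / (12.9×10⁻⁶ × 690.0) = 146.1 K.
T = 24.3 + 146.1 = 170.4 °C.

170 °C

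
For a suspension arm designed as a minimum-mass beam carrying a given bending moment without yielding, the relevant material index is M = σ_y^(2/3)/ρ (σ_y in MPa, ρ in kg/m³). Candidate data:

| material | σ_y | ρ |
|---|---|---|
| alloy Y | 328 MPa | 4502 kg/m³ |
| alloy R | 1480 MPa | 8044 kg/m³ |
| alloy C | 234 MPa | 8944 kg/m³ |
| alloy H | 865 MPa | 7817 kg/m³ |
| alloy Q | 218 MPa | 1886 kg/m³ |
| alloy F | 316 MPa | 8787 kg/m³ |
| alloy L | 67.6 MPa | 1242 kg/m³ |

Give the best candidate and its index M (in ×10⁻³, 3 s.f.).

Computing M directly (units already consistent):
  alloy Q: M = 19.2×10⁻³
  alloy R: M = 16.1×10⁻³
  alloy L: M = 13.4×10⁻³
  alloy H: M = 11.6×10⁻³
  alloy Y: M = 10.6×10⁻³
  alloy F: M = 5.28×10⁻³
  alloy C: M = 4.25×10⁻³
Highest index: alloy Q.

alloy Q, M = 19.2×10⁻³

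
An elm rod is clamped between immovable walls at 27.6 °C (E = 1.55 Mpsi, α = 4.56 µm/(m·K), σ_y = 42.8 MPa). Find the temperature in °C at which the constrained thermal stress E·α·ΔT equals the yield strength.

E = 1.55 Mpsi = 10.69 GPa.
E·α·ΔT = 42.80 MPa ⇒ ΔT = 42.80 / (10.69×10³ × 4.56×10⁻⁶) = 878.3 K.
T = 27.6 + 878.3 = 905.9 °C.

906 °C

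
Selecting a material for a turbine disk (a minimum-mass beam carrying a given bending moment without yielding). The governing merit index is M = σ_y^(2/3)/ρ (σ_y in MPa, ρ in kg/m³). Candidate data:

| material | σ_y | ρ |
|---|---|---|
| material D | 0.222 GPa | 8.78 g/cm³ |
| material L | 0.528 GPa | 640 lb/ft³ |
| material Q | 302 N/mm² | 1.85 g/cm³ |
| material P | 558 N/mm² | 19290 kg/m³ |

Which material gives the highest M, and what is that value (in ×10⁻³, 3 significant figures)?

Putting every candidate on a common basis:
  material D: σ_y = 222.0 MPa, ρ = 8780 kg/m³
  material L: σ_y = 528.0 MPa, ρ = 10250 kg/m³
  material Q: σ_y = 302.0 MPa, ρ = 1850 kg/m³
  material P: σ_y = 558.0 MPa, ρ = 19290 kg/m³
  material Q: M = 24.3×10⁻³
  material L: M = 6.37×10⁻³
  material D: M = 4.18×10⁻³
  material P: M = 3.51×10⁻³
Material Q ranks first.

material Q, M = 24.3×10⁻³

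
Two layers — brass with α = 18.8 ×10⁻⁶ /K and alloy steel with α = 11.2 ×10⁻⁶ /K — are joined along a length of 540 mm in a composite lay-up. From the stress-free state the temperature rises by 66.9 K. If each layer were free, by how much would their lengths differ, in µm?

Δα = |18.8 − 11.2|×10⁻⁶/K = 7.60×10⁻⁶/K.
ΔL_mismatch = Δα·L·ΔT = 7.60×10⁻⁶ × 540.0 mm × 66.9 K = 275 µm.

275 µm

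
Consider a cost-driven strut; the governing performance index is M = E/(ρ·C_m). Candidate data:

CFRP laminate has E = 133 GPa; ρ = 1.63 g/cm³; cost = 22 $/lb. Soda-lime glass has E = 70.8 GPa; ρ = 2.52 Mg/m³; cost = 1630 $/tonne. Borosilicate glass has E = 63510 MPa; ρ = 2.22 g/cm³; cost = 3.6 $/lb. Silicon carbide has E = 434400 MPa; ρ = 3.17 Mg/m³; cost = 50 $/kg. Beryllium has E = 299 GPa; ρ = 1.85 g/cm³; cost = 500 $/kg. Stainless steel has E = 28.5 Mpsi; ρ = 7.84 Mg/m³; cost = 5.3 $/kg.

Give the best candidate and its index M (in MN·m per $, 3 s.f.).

soda-lime glass, M = 17.2 MN·m per $

Putting every candidate on a common basis:
  CFRP laminate: E = 133.0 GPa, ρ = 1630 kg/m³, cost = 48.50 $/kg
  soda-lime glass: E = 70.80 GPa, ρ = 2520 kg/m³, cost = 1.630 $/kg
  borosilicate glass: E = 63.51 GPa, ρ = 2220 kg/m³, cost = 7.937 $/kg
  silicon carbide: E = 434.4 GPa, ρ = 3170 kg/m³, cost = 50.00 $/kg
  beryllium: E = 299.0 GPa, ρ = 1850 kg/m³, cost = 500.0 $/kg
  stainless steel: E = 196.5 GPa, ρ = 7840 kg/m³, cost = 5.300 $/kg
  soda-lime glass: M = 17.2 MN·m per $
  stainless steel: M = 4.73 MN·m per $
  borosilicate glass: M = 3.60 MN·m per $
  silicon carbide: M = 2.74 MN·m per $
  CFRP laminate: M = 1.68 MN·m per $
  beryllium: M = 0.323 MN·m per $
The maximum is for soda-lime glass.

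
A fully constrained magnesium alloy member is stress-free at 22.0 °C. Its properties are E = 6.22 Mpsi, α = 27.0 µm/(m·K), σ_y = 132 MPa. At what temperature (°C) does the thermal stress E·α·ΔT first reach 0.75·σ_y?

E = 6.22 Mpsi = 42.89 GPa.
E·α·ΔT = 99.00 MPa ⇒ ΔT = 99.00 / (42.89×10³ × 27.0×10⁻⁶) = 85.50 K.
T = 22.0 + 85.50 = 107.5 °C.

107 °C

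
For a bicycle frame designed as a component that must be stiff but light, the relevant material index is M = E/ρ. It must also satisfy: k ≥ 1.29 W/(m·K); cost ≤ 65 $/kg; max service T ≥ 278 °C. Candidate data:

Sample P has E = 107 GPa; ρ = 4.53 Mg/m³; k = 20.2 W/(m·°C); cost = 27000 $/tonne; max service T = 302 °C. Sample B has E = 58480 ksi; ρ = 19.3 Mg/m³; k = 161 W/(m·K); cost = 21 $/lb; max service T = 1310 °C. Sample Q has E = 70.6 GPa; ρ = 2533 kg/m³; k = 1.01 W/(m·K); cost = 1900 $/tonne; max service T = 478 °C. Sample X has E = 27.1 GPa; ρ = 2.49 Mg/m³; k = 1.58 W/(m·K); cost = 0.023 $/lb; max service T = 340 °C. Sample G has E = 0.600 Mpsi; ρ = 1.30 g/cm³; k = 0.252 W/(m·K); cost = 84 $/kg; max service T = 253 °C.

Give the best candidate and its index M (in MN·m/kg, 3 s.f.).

Screen on constraints: k ≥ 1.29 W/(m·K); cost ≤ 65 $/kg; max service T ≥ 278 °C. Survivors: sample P, sample B, sample X.
In SI units:
  sample P: E = 107.0 GPa, ρ = 4530 kg/m³
  sample B: E = 403.2 GPa, ρ = 19300 kg/m³
  sample X: E = 27.10 GPa, ρ = 2490 kg/m³
  sample P: M = 23.6 MN·m/kg
  sample B: M = 20.9 MN·m/kg
  sample X: M = 10.9 MN·m/kg
The maximum is for sample P.

sample P, M = 23.6 MN·m/kg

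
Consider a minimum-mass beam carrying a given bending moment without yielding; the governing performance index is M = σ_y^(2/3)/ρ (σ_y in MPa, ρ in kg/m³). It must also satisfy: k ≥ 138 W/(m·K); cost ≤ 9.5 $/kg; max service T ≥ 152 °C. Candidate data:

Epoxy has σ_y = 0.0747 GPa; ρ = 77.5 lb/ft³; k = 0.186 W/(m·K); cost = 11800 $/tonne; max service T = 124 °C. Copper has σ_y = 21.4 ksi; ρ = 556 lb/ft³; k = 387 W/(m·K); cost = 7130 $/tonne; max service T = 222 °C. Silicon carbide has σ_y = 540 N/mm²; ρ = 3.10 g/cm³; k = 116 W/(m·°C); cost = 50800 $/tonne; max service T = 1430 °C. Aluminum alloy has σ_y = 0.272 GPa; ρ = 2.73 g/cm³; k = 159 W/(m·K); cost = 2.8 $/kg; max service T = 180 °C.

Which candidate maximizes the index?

Screen on constraints: k ≥ 138 W/(m·K); cost ≤ 9.5 $/kg; max service T ≥ 152 °C. Survivors: copper, aluminum alloy.
After converting to SI:
  copper: σ_y = 147.5 MPa, ρ = 8906 kg/m³
  aluminum alloy: σ_y = 272.0 MPa, ρ = 2730 kg/m³
  aluminum alloy: M = 15.4×10⁻³
  copper: M = 3.14×10⁻³
The maximum is for aluminum alloy.

aluminum alloy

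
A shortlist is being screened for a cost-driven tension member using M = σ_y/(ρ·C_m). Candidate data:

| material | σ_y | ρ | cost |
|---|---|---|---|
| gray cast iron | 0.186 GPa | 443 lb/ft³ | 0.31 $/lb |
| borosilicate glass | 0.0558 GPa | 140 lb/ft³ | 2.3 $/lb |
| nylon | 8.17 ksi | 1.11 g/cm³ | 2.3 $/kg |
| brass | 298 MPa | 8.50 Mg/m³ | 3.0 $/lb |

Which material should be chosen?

In SI units:
  gray cast iron: σ_y = 186.0 MPa, ρ = 7096 kg/m³, cost = 0.6834 $/kg
  borosilicate glass: σ_y = 55.80 MPa, ρ = 2243 kg/m³, cost = 5.071 $/kg
  nylon: σ_y = 56.33 MPa, ρ = 1110 kg/m³, cost = 2.300 $/kg
  brass: σ_y = 298.0 MPa, ρ = 8500 kg/m³, cost = 6.614 $/kg
  gray cast iron: M = 38.4 kN·m per $
  nylon: M = 22.1 kN·m per $
  brass: M = 5.30 kN·m per $
  borosilicate glass: M = 4.91 kN·m per $
The maximum is for gray cast iron.

gray cast iron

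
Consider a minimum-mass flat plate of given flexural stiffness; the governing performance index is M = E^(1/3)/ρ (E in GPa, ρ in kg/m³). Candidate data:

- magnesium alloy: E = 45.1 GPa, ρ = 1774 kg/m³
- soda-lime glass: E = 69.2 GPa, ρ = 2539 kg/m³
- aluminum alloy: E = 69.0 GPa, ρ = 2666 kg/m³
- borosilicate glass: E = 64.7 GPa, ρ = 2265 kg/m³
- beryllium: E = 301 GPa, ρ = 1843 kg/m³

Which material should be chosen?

beryllium

Per-candidate index values:
  beryllium: M = 3.64×10⁻³
  magnesium alloy: M = 2.01×10⁻³
  borosilicate glass: M = 1.77×10⁻³
  soda-lime glass: M = 1.62×10⁻³
  aluminum alloy: M = 1.54×10⁻³
Highest index: beryllium.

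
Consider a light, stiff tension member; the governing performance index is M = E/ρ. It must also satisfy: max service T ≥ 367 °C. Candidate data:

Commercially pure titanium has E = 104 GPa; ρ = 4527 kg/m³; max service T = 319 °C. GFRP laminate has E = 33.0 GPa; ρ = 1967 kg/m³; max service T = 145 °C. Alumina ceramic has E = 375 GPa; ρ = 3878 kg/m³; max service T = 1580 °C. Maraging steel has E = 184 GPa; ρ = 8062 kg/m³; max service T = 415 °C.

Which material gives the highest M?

alumina ceramic

Screen on constraints: max service T ≥ 367 °C. Survivors: alumina ceramic, maraging steel.
Per-candidate index values:
  alumina ceramic: M = 96.7 MN·m/kg
  maraging steel: M = 22.8 MN·m/kg
Highest index: alumina ceramic.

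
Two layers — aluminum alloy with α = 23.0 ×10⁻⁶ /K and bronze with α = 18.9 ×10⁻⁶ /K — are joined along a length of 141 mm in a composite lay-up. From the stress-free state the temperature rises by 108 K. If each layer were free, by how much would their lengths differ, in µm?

62.4 µm

Δα = |23.0 − 18.9|×10⁻⁶/K = 4.10×10⁻⁶/K.
ΔL_mismatch = Δα·L·ΔT = 4.10×10⁻⁶ × 141.0 mm × 108.0 K = 62.4 µm.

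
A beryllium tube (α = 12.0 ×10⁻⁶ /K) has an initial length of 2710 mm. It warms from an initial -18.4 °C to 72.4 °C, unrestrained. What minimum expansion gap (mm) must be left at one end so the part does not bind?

2.95 mm

ΔT = 72.4 − (-18.4) = 90.80 K.
ΔL = α·L₀·ΔT = 12.0×10⁻⁶ × 2710 mm × 90.80 K = 2.95 mm.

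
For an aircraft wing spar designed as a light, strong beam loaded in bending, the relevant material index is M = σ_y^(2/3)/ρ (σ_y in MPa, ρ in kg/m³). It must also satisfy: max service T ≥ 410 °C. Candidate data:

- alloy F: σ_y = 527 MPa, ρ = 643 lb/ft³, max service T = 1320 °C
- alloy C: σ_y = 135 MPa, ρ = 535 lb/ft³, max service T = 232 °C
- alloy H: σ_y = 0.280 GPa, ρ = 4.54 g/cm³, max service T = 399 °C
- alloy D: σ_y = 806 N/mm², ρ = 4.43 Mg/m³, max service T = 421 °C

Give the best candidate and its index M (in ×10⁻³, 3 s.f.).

alloy D, M = 19.6×10⁻³

Screen on constraints: max service T ≥ 410 °C. Survivors: alloy F, alloy D.
Convert each candidate to consistent units, then evaluate M:
  alloy F: σ_y = 527.0 MPa, ρ = 10300 kg/m³
  alloy D: σ_y = 806.0 MPa, ρ = 4430 kg/m³
  alloy D: M = 19.6×10⁻³
  alloy F: M = 6.33×10⁻³
The maximum is for alloy D.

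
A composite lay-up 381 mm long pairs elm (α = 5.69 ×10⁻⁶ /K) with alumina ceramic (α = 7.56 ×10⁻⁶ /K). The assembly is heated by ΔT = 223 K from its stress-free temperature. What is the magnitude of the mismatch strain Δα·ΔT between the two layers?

4.17×10⁻⁴

Δα = |5.69 − 7.56|×10⁻⁶/K = 1.87×10⁻⁶/K.
Mismatch strain = Δα·ΔT = 1.87×10⁻⁶ × 223.0 = 4.17×10⁻⁴.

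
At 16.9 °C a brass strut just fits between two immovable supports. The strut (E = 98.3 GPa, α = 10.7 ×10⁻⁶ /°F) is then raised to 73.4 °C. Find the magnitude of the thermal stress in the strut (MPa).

α = 10.7×10⁻⁶/°F × 9/5 = 19.3×10⁻⁶/K.
ΔT = 56.50 K. Constrained thermal stress σ = E·α·ΔT = 98.30×10³ MPa × 19.3×10⁻⁶ × 56.50 = 107 MPa (compressive).

107 MPa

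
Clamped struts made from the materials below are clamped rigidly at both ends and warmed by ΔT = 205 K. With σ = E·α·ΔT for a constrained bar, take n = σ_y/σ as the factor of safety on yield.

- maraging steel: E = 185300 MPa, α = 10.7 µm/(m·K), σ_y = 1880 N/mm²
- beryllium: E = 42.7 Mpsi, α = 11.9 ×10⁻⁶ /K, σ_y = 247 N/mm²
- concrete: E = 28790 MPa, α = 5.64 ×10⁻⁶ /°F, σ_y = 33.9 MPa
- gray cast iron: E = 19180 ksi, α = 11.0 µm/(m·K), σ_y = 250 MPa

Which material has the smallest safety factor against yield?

In consistent units (E in GPa, α in ×10⁻⁶/K, σ_y in MPa):
  maraging steel: E = 185.3, α = 10.7, σ_y = 1880 → σ = 406 MPa, n = 4.63
  beryllium: E = 294.4, α = 11.9, σ_y = 247.0 → σ = 718 MPa, n = 0.344
  concrete: E = 28.79, α = 10.2, σ_y = 33.90 → σ = 59.9 MPa, n = 0.566
  gray cast iron: E = 132.2, α = 11.0, σ_y = 250.0 → σ = 298 MPa, n = 0.838
Beryllium has the lowest safety factor, n = 0.344.

beryllium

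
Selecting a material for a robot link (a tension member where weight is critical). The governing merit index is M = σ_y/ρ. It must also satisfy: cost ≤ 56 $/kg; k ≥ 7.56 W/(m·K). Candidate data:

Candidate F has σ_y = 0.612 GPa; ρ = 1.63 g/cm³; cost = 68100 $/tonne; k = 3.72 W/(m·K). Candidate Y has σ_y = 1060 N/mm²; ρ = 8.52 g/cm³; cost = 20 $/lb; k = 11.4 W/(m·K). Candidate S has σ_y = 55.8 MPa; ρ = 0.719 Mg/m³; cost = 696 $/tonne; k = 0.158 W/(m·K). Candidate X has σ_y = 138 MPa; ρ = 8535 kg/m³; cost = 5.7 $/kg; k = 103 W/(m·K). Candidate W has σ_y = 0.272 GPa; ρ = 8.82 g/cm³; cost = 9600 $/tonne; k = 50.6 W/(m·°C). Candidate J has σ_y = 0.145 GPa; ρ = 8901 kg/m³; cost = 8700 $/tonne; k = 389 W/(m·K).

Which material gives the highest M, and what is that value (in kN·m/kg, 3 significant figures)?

Screen on constraints: cost ≤ 56 $/kg; k ≥ 7.56 W/(m·K). Survivors: candidate Y, candidate X, candidate W, candidate J.
Normalizing units and computing the index:
  candidate Y: σ_y = 1060 MPa, ρ = 8520 kg/m³
  candidate X: σ_y = 138.0 MPa, ρ = 8535 kg/m³
  candidate W: σ_y = 272.0 MPa, ρ = 8820 kg/m³
  candidate J: σ_y = 145.0 MPa, ρ = 8901 kg/m³
  candidate Y: M = 124 kN·m/kg
  candidate W: M = 30.8 kN·m/kg
  candidate J: M = 16.3 kN·m/kg
  candidate X: M = 16.2 kN·m/kg
Candidate Y ranks first.

candidate Y, M = 124 kN·m/kg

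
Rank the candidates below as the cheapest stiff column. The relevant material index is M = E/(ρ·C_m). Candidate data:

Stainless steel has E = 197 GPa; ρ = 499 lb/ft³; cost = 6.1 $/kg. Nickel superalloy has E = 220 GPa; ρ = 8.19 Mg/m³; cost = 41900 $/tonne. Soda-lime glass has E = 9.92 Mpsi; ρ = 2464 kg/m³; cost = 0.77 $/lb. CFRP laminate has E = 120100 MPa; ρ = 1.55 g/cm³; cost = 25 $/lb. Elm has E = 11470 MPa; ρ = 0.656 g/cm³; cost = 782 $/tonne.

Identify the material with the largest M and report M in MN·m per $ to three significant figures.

elm, M = 22.4 MN·m per $

Convert each candidate to consistent units, then evaluate M:
  stainless steel: E = 197.0 GPa, ρ = 7993 kg/m³, cost = 6.100 $/kg
  nickel superalloy: E = 220.0 GPa, ρ = 8190 kg/m³, cost = 41.90 $/kg
  soda-lime glass: E = 68.40 GPa, ρ = 2464 kg/m³, cost = 1.698 $/kg
  CFRP laminate: E = 120.1 GPa, ρ = 1550 kg/m³, cost = 55.11 $/kg
  elm: E = 11.47 GPa, ρ = 656.0 kg/m³, cost = 0.7820 $/kg
  elm: M = 22.4 MN·m per $
  soda-lime glass: M = 16.4 MN·m per $
  stainless steel: M = 4.04 MN·m per $
  CFRP laminate: M = 1.41 MN·m per $
  nickel superalloy: M = 0.641 MN·m per $
The maximum is for elm.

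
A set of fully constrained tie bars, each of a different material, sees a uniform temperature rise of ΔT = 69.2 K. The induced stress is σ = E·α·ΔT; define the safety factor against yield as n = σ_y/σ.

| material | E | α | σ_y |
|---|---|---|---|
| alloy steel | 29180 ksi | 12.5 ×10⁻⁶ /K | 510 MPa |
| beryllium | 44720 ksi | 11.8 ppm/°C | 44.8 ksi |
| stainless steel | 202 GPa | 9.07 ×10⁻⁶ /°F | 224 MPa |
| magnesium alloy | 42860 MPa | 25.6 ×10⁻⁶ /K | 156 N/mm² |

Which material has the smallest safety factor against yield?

In consistent units (E in GPa, α in ×10⁻⁶/K, σ_y in MPa):
  alloy steel: E = 201.2, α = 12.5, σ_y = 510.0 → σ = 174 MPa, n = 2.93
  beryllium: E = 308.3, α = 11.8, σ_y = 308.9 → σ = 252 MPa, n = 1.23
  stainless steel: E = 202.0, α = 16.3, σ_y = 224.0 → σ = 228 MPa, n = 0.982
  magnesium alloy: E = 42.86, α = 25.6, σ_y = 156.0 → σ = 75.9 MPa, n = 2.05
Stainless steel has the lowest safety factor, n = 0.982.

stainless steel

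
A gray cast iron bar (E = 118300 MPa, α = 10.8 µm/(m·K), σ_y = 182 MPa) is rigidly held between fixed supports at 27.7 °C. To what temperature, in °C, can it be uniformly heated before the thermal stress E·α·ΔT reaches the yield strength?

170 °C

E = 118300 MPa = 118.3 GPa.
E·α·ΔT = 182.0 MPa ⇒ ΔT = 182.0 / (118.3×10³ × 10.8×10⁻⁶) = 142.5 K.
T = 27.7 + 142.5 = 170.2 °C.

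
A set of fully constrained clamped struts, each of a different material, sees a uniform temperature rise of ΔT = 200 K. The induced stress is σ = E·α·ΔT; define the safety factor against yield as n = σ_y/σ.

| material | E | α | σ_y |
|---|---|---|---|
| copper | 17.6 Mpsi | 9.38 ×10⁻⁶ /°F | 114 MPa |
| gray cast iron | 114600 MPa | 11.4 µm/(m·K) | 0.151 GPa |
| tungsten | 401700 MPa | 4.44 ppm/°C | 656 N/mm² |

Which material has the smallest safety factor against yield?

With everything in SI (GPa, ×10⁻⁶/K, MPa):
  copper: E = 121.3, α = 16.9, σ_y = 114.0 → σ = 410 MPa, n = 0.278
  gray cast iron: E = 114.6, α = 11.4, σ_y = 151.0 → σ = 261 MPa, n = 0.578
  tungsten: E = 401.7, α = 4.44, σ_y = 656.0 → σ = 357 MPa, n = 1.84
Smallest n: copper with n = 0.278.

copper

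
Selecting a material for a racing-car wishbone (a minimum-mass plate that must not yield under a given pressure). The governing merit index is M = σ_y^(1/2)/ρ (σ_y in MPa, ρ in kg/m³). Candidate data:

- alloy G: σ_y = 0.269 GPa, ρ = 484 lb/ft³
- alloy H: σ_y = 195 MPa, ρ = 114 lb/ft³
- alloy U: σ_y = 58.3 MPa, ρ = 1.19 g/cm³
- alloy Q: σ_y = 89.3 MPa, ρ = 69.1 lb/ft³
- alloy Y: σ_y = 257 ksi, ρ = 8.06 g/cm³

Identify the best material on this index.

alloy Q

Normalizing units and computing the index:
  alloy G: σ_y = 269.0 MPa, ρ = 7753 kg/m³
  alloy H: σ_y = 195.0 MPa, ρ = 1826 kg/m³
  alloy U: σ_y = 58.30 MPa, ρ = 1190 kg/m³
  alloy Q: σ_y = 89.30 MPa, ρ = 1107 kg/m³
  alloy Y: σ_y = 1772 MPa, ρ = 8060 kg/m³
  alloy Q: M = 8.54×10⁻³
  alloy H: M = 7.65×10⁻³
  alloy U: M = 6.42×10⁻³
  alloy Y: M = 5.22×10⁻³
  alloy G: M = 2.12×10⁻³
Alloy Q ranks first.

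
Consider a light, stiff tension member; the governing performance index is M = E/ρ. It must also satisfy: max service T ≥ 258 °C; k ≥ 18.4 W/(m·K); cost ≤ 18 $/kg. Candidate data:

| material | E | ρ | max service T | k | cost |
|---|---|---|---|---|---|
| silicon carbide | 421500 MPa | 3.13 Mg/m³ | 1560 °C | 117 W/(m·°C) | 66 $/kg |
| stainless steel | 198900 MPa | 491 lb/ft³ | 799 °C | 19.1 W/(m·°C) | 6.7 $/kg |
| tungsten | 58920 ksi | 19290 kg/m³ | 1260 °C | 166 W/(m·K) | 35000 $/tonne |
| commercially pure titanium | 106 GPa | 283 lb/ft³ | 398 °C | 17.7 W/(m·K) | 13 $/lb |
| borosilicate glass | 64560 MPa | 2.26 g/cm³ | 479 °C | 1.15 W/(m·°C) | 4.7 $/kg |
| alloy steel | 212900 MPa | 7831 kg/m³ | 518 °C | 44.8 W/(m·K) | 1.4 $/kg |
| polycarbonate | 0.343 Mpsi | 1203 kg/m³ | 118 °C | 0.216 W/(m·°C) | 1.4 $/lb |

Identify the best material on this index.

Screen on constraints: max service T ≥ 258 °C; k ≥ 18.4 W/(m·K); cost ≤ 18 $/kg. Survivors: stainless steel, alloy steel.
Putting every candidate on a common basis:
  stainless steel: E = 198.9 GPa, ρ = 7865 kg/m³
  alloy steel: E = 212.9 GPa, ρ = 7831 kg/m³
  alloy steel: M = 27.2 MN·m/kg
  stainless steel: M = 25.3 MN·m/kg
Alloy steel ranks first.

alloy steel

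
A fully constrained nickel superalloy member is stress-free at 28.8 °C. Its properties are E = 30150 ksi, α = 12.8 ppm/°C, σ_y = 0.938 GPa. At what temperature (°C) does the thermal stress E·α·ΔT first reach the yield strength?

381 °C

E = 30150 ksi = 207.9 GPa.
σ_y = 0.938 GPa = 938.0 MPa.
E·α·ΔT = 938.0 MPa ⇒ ΔT = 938.0 / (207.9×10³ × 12.8×10⁻⁶) = 352.5 K.
T = 28.8 + 352.5 = 381.3 °C.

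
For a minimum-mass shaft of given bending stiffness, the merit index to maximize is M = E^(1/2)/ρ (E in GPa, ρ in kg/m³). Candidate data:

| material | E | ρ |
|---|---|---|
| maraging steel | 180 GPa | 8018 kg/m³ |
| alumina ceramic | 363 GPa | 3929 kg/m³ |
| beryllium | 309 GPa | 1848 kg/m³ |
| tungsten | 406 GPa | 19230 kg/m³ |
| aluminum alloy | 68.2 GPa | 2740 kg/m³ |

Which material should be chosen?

Per-candidate index values:
  beryllium: M = 9.51×10⁻³
  alumina ceramic: M = 4.85×10⁻³
  aluminum alloy: M = 3.01×10⁻³
  maraging steel: M = 1.67×10⁻³
  tungsten: M = 1.05×10⁻³
Beryllium ranks first.

beryllium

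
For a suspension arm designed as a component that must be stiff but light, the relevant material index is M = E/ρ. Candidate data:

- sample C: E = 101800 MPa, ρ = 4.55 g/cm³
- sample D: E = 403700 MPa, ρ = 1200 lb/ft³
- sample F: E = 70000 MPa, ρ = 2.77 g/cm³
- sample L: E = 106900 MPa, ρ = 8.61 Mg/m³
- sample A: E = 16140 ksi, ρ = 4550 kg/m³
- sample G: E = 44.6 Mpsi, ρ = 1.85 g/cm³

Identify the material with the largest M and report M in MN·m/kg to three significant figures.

Putting every candidate on a common basis:
  sample C: E = 101.8 GPa, ρ = 4550 kg/m³
  sample D: E = 403.7 GPa, ρ = 19220 kg/m³
  sample F: E = 70.00 GPa, ρ = 2770 kg/m³
  sample L: E = 106.9 GPa, ρ = 8610 kg/m³
  sample A: E = 111.3 GPa, ρ = 4550 kg/m³
  sample G: E = 307.5 GPa, ρ = 1850 kg/m³
  sample G: M = 166 MN·m/kg
  sample F: M = 25.3 MN·m/kg
  sample A: M = 24.5 MN·m/kg
  sample C: M = 22.4 MN·m/kg
  sample D: M = 21.0 MN·m/kg
  sample L: M = 12.4 MN·m/kg
Highest index: sample G.

sample G, M = 166 MN·m/kg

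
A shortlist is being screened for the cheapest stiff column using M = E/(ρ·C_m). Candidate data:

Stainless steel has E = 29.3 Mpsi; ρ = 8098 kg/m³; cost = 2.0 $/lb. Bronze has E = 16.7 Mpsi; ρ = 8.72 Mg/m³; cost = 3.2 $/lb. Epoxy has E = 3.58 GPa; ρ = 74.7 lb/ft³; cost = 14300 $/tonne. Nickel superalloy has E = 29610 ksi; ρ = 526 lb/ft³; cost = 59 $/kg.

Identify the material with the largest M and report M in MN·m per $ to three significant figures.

stainless steel, M = 5.66 MN·m per $

After converting to SI:
  stainless steel: E = 202.0 GPa, ρ = 8098 kg/m³, cost = 4.409 $/kg
  bronze: E = 115.1 GPa, ρ = 8720 kg/m³, cost = 7.055 $/kg
  epoxy: E = 3.580 GPa, ρ = 1197 kg/m³, cost = 14.30 $/kg
  nickel superalloy: E = 204.2 GPa, ρ = 8426 kg/m³, cost = 59.00 $/kg
  stainless steel: M = 5.66 MN·m per $
  bronze: M = 1.87 MN·m per $
  nickel superalloy: M = 0.411 MN·m per $
  epoxy: M = 0.209 MN·m per $
Highest index: stainless steel.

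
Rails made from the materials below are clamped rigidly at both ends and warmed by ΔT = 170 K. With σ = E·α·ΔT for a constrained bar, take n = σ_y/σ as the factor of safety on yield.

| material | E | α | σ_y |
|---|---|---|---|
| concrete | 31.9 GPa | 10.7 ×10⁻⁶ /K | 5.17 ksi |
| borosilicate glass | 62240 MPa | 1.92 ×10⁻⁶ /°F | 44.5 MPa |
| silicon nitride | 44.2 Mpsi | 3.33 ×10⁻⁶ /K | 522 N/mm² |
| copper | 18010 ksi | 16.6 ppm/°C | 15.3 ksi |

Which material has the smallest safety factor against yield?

With everything in SI (GPa, ×10⁻⁶/K, MPa):
  concrete: E = 31.90, α = 10.7, σ_y = 35.65 → σ = 58.0 MPa, n = 0.614
  borosilicate glass: E = 62.24, α = 3.46, σ_y = 44.50 → σ = 36.6 MPa, n = 1.22
  silicon nitride: E = 304.7, α = 3.33, σ_y = 522.0 → σ = 173 MPa, n = 3.03
  copper: E = 124.2, α = 16.6, σ_y = 105.5 → σ = 350 MPa, n = 0.301
Smallest n: copper with n = 0.301.

copper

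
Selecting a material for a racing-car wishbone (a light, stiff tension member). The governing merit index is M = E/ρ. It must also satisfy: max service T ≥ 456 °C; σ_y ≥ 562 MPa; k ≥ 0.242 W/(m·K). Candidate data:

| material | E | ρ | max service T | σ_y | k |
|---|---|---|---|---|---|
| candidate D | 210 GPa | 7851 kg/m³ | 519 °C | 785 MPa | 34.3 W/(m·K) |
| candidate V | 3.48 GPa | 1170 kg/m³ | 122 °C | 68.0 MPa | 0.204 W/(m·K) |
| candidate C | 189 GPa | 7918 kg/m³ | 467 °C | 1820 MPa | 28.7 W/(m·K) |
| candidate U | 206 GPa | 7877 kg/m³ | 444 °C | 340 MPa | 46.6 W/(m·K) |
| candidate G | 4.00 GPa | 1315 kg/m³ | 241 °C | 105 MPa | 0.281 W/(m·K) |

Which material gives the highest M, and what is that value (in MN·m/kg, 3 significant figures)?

candidate D, M = 26.7 MN·m/kg

Screen on constraints: max service T ≥ 456 °C; σ_y ≥ 562 MPa; k ≥ 0.242 W/(m·K). Survivors: candidate D, candidate C.
Computing M directly (units already consistent):
  candidate D: M = 26.7 MN·m/kg
  candidate C: M = 23.9 MN·m/kg
The maximum is for candidate D.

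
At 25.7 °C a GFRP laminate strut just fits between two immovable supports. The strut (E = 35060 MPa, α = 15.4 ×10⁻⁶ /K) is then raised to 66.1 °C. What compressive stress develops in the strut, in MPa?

21.8 MPa

E = 35060 MPa = 35.06 GPa.
ΔT = 40.40 K. Constrained thermal stress σ = E·α·ΔT = 35.06×10³ MPa × 15.4×10⁻⁶ × 40.40 = 21.8 MPa (compressive).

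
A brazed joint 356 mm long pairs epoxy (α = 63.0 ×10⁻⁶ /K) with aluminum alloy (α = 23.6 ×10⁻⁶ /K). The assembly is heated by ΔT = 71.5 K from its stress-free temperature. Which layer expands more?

epoxy

α(epoxy) = 63.0×10⁻⁶/K vs α(aluminum alloy) = 23.6×10⁻⁶/K.
Higher α expands more for the same ΔT: epoxy.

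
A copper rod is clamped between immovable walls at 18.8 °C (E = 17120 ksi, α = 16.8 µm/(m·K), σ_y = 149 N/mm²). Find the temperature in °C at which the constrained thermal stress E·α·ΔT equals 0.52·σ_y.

E = 17120 ksi = 118.0 GPa.
σ_y = 149 N/mm² = 149.0 MPa.
E·α·ΔT = 77.48 MPa ⇒ ΔT = 77.48 / (118.0×10³ × 16.8×10⁻⁶) = 39.07 K.
T = 18.8 + 39.07 = 57.87 °C.

57.9 °C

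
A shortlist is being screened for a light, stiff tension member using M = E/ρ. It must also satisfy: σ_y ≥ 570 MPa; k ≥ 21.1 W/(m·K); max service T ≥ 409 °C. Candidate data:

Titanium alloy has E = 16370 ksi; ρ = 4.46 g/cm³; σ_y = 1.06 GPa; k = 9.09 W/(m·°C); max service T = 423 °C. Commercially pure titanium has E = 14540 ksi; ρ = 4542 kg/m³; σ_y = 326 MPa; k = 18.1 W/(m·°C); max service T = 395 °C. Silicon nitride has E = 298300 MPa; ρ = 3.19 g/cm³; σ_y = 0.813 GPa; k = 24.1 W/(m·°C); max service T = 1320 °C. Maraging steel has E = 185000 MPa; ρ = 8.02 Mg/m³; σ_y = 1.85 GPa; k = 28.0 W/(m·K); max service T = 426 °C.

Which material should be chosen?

silicon nitride

Screen on constraints: σ_y ≥ 570 MPa; k ≥ 21.1 W/(m·K); max service T ≥ 409 °C. Survivors: silicon nitride, maraging steel.
Convert each candidate to consistent units, then evaluate M:
  silicon nitride: E = 298.3 GPa, ρ = 3190 kg/m³
  maraging steel: E = 185.0 GPa, ρ = 8020 kg/m³
  silicon nitride: M = 93.5 MN·m/kg
  maraging steel: M = 23.1 MN·m/kg
The maximum is for silicon nitride.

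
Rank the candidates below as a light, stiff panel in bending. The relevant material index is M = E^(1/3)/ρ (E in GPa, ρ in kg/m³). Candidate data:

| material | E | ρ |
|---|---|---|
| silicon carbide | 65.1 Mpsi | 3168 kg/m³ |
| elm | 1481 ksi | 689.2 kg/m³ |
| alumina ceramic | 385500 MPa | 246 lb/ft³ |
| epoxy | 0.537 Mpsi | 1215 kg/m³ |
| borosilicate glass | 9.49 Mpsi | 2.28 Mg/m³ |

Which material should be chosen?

In SI units:
  silicon carbide: E = 448.8 GPa, ρ = 3168 kg/m³
  elm: E = 10.21 GPa, ρ = 689.2 kg/m³
  alumina ceramic: E = 385.5 GPa, ρ = 3941 kg/m³
  epoxy: E = 3.702 GPa, ρ = 1215 kg/m³
  borosilicate glass: E = 65.43 GPa, ρ = 2280 kg/m³
  elm: M = 3.15×10⁻³
  silicon carbide: M = 2.42×10⁻³
  alumina ceramic: M = 1.85×10⁻³
  borosilicate glass: M = 1.77×10⁻³
  epoxy: M = 1.27×10⁻³
Elm has the largest M.

elm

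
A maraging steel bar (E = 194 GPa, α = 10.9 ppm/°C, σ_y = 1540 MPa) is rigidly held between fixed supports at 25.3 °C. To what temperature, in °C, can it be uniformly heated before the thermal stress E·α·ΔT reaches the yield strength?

E·α·ΔT = 1540 MPa ⇒ ΔT = 1540 / (194.0×10³ × 10.9×10⁻⁶) = 728.3 K.
T = 25.3 + 728.3 = 753.6 °C.

754 °C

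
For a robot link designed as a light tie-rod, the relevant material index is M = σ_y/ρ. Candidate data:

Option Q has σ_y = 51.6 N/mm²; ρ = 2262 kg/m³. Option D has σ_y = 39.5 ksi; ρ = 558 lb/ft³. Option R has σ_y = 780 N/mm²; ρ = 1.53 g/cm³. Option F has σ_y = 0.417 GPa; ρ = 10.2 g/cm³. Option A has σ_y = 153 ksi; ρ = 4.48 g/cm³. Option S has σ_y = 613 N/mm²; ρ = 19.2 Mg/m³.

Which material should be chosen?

option R

Putting every candidate on a common basis:
  option Q: σ_y = 51.60 MPa, ρ = 2262 kg/m³
  option D: σ_y = 272.3 MPa, ρ = 8938 kg/m³
  option R: σ_y = 780.0 MPa, ρ = 1530 kg/m³
  option F: σ_y = 417.0 MPa, ρ = 10200 kg/m³
  option A: σ_y = 1055 MPa, ρ = 4480 kg/m³
  option S: σ_y = 613.0 MPa, ρ = 19200 kg/m³
  option R: M = 510 kN·m/kg
  option A: M = 235 kN·m/kg
  option F: M = 40.9 kN·m/kg
  option S: M = 31.9 kN·m/kg
  option D: M = 30.5 kN·m/kg
  option Q: M = 22.8 kN·m/kg
Highest index: option R.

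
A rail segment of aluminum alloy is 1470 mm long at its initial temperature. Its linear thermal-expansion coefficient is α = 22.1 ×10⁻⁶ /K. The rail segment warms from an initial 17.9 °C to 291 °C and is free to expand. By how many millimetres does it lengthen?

ΔT = 291 − 17.9 = 273.1 K.
ΔL = α·L₀·ΔT = 22.1×10⁻⁶ × 1470 mm × 273.1 K = 8.87 mm.

8.87 mm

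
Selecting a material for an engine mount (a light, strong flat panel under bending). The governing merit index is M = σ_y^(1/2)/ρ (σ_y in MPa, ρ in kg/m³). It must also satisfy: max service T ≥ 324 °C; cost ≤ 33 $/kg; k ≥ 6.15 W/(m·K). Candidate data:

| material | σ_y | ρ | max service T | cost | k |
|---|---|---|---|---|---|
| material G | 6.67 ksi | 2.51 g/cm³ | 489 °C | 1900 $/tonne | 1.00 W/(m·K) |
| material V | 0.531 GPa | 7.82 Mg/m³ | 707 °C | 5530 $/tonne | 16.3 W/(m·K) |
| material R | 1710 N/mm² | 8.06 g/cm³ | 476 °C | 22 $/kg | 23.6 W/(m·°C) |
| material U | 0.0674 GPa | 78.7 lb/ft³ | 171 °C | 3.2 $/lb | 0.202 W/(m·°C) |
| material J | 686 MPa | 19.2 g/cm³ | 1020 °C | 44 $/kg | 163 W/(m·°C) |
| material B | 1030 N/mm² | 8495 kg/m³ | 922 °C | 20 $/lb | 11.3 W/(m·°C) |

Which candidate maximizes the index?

Screen on constraints: max service T ≥ 324 °C; cost ≤ 33 $/kg; k ≥ 6.15 W/(m·K). Survivors: material V, material R.
Putting every candidate on a common basis:
  material V: σ_y = 531.0 MPa, ρ = 7820 kg/m³
  material R: σ_y = 1710 MPa, ρ = 8060 kg/m³
  material R: M = 5.13×10⁻³
  material V: M = 2.95×10⁻³
The maximum is for material R.

material R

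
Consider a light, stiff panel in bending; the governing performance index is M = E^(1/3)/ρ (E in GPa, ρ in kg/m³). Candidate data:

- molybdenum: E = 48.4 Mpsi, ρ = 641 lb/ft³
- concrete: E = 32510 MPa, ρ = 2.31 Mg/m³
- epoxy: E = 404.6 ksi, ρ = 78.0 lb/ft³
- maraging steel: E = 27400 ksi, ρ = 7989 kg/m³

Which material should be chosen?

After converting to SI:
  molybdenum: E = 333.7 GPa, ρ = 10270 kg/m³
  concrete: E = 32.51 GPa, ρ = 2310 kg/m³
  epoxy: E = 2.790 GPa, ρ = 1249 kg/m³
  maraging steel: E = 188.9 GPa, ρ = 7989 kg/m³
  concrete: M = 1.38×10⁻³
  epoxy: M = 1.13×10⁻³
  maraging steel: M = 0.718×10⁻³
  molybdenum: M = 0.676×10⁻³
Concrete ranks first.

concrete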